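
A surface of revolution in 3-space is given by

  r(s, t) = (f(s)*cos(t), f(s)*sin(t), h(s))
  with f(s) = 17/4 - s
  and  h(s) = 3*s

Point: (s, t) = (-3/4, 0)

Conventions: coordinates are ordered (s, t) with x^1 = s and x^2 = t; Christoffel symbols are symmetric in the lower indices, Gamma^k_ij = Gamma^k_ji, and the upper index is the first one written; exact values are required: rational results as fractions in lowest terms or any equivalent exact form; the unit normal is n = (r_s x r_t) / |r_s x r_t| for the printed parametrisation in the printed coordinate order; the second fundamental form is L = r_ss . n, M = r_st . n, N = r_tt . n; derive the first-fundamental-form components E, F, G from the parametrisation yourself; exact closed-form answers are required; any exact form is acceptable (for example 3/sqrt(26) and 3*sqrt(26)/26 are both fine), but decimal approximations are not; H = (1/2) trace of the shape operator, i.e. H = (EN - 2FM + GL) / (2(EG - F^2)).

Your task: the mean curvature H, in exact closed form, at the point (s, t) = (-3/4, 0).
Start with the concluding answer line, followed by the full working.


Answer: H = 3*sqrt(10)/100

f = 5, f' = -1, f'' = 0, h' = 3, h'' = 0
E = 10, F = 0, G = 25; answer radicand W^2 = 10
unnormalised second-form numerators: l = 0, m = 0, n = 15; L = l/sqrt(10), and similarly M = m/sqrt(W^2), N = n/sqrt(W^2)
H = (E*n - 2*F*m + G*l) / (2*(EG - F^2)*sqrt(W^2)); E*n - 2*F*m + G*l = 150, EG - F^2 = 250, so H = (3/10)/sqrt(10)


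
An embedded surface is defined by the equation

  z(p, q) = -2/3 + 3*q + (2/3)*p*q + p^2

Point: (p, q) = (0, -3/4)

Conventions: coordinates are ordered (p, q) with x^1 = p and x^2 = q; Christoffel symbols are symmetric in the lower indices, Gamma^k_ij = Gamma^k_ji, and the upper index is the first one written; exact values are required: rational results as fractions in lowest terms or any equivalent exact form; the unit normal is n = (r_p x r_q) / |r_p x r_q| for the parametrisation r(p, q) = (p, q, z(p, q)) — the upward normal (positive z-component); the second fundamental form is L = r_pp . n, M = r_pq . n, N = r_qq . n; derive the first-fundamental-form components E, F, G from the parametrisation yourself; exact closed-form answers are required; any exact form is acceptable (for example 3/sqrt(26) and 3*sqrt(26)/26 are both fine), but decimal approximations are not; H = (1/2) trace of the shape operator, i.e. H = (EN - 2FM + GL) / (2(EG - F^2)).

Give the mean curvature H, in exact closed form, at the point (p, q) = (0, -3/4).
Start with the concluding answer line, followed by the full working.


Answer: H = 88*sqrt(41)/1681

z_p = -1/2, z_q = 3, z_pp = 2, z_pq = 2/3, z_qq = 0
E = 5/4, F = -3/2, G = 10; answer radicand W^2 = 41/4
unnormalised second-form numerators: l = 2, m = 2/3, n = 0; L = l/sqrt(41/4), and similarly M = m/sqrt(W^2), N = n/sqrt(W^2)
H = (E*n - 2*F*m + G*l) / (2*(EG - F^2)*sqrt(W^2)); E*n - 2*F*m + G*l = 22, EG - F^2 = 41/4, so H = (44/41)/sqrt(41/4)


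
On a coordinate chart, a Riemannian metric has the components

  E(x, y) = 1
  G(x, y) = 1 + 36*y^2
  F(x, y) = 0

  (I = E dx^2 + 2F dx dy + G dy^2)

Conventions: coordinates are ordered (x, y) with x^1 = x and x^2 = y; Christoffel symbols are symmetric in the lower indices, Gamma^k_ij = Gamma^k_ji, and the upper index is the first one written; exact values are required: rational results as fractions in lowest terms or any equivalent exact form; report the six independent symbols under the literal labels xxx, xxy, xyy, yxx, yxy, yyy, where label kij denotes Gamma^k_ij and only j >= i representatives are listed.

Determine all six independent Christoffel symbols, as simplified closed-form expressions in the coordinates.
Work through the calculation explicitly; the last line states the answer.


E = 1; F = 0; G = 1 + 36*y^2
Gamma^k_ij = (1/2) g^{kl} (d_i g_jl + d_j g_il - d_l g_ij), with g^inv = (1/(EG-F^2)) [[G, -F], [-F, E]]
first partials: E_x = 0, E_y = 0, F_x = 0, F_y = 0, G_x = 0, G_y = 72*y
D = EG - F^2 = 1 + 36*y^2
expanded: Gamma^x_xx = (G E_x - 2F F_x + F E_y)/(2D), Gamma^x_xy = (G E_y - F G_x)/(2D), Gamma^x_yy = (2G F_y - G G_x - F G_y)/(2D), Gamma^y_xx = (2E F_x - E E_y - F E_x)/(2D), Gamma^y_xy = (E G_x - F E_y)/(2D), Gamma^y_yy = (E G_y - 2F F_y + F G_x)/(2D); substitute and cancel common factors

Answer: Gamma_xxx = 0, Gamma_xxy = 0, Gamma_xyy = 0, Gamma_yxx = 0, Gamma_yxy = 0, Gamma_yyy = 36*y/(36*y^2 + 1)


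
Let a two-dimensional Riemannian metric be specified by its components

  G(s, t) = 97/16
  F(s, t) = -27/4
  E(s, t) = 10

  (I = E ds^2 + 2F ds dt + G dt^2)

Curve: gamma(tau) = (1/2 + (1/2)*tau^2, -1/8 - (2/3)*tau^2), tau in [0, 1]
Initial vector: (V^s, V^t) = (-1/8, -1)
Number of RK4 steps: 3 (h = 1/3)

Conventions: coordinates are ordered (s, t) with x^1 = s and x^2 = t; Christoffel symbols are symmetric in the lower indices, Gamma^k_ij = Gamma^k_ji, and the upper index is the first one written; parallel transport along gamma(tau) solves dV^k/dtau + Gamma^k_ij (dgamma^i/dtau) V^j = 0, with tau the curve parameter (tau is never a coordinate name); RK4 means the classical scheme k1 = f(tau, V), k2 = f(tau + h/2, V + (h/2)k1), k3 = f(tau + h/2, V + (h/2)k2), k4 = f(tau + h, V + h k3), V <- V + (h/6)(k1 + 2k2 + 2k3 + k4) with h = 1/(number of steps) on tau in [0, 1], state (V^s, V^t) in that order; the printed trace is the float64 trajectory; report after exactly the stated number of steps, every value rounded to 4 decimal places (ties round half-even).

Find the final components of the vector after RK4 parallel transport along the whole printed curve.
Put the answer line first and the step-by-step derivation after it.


Answer: V^s = -0.1250, V^t = -1.0000

gamma'(tau) = (tau, -(4/3)*tau); f(tau, V)^k = -Gamma^k_ij(gamma(tau)) gamma'^i(tau) V^j; h = 1/3; intermediate values shown to 6 dp
curve data and Christoffel symbols at the stage parameters:
  tau = 0.000000: gamma = (0.500000, -0.125000), gamma' = (0.000000, 0.000000); Gamma_sss = 0.000000, Gamma_sst = 0.000000, Gamma_stt = 0.000000, Gamma_tss = 0.000000, Gamma_tst = 0.000000, Gamma_ttt = 0.000000
  tau = 0.166667: gamma = (0.513889, -0.143519), gamma' = (0.166667, -0.222222); Gamma_sss = 0.000000, Gamma_sst = 0.000000, Gamma_stt = 0.000000, Gamma_tss = 0.000000, Gamma_tst = 0.000000, Gamma_ttt = 0.000000
  tau = 0.333333: gamma = (0.555556, -0.199074), gamma' = (0.333333, -0.444444); Gamma_sss = 0.000000, Gamma_sst = 0.000000, Gamma_stt = 0.000000, Gamma_tss = 0.000000, Gamma_tst = 0.000000, Gamma_ttt = 0.000000
  tau = 0.500000: gamma = (0.625000, -0.291667), gamma' = (0.500000, -0.666667); Gamma_sss = 0.000000, Gamma_sst = 0.000000, Gamma_stt = 0.000000, Gamma_tss = 0.000000, Gamma_tst = 0.000000, Gamma_ttt = 0.000000
  tau = 0.666667: gamma = (0.722222, -0.421296), gamma' = (0.666667, -0.888889); Gamma_sss = 0.000000, Gamma_sst = 0.000000, Gamma_stt = 0.000000, Gamma_tss = 0.000000, Gamma_tst = 0.000000, Gamma_ttt = 0.000000
  tau = 0.833333: gamma = (0.847222, -0.587963), gamma' = (0.833333, -1.111111); Gamma_sss = 0.000000, Gamma_sst = 0.000000, Gamma_stt = 0.000000, Gamma_tss = 0.000000, Gamma_tst = 0.000000, Gamma_ttt = 0.000000
  tau = 1.000000: gamma = (1.000000, -0.791667), gamma' = (1.000000, -1.333333); Gamma_sss = 0.000000, Gamma_sst = 0.000000, Gamma_stt = 0.000000, Gamma_tss = 0.000000, Gamma_tst = 0.000000, Gamma_ttt = 0.000000
step 0: V^s = -0.1250, V^t = -1.0000
step 1: k1 = (0.000000, 0.000000), k2 = (0.000000, 0.000000), k3 = (0.000000, 0.000000), k4 = (0.000000, 0.000000); V <- V + (h/6)(k1 + 2k2 + 2k3 + k4): V^s = -0.1250, V^t = -1.0000
step 2: k1 = (0.000000, 0.000000), k2 = (0.000000, 0.000000), k3 = (0.000000, 0.000000), k4 = (0.000000, 0.000000); V <- V + (h/6)(k1 + 2k2 + 2k3 + k4): V^s = -0.1250, V^t = -1.0000
step 3: k1 = (0.000000, 0.000000), k2 = (0.000000, 0.000000), k3 = (0.000000, 0.000000), k4 = (0.000000, 0.000000); V <- V + (h/6)(k1 + 2k2 + 2k3 + k4): V^s = -0.1250, V^t = -1.0000


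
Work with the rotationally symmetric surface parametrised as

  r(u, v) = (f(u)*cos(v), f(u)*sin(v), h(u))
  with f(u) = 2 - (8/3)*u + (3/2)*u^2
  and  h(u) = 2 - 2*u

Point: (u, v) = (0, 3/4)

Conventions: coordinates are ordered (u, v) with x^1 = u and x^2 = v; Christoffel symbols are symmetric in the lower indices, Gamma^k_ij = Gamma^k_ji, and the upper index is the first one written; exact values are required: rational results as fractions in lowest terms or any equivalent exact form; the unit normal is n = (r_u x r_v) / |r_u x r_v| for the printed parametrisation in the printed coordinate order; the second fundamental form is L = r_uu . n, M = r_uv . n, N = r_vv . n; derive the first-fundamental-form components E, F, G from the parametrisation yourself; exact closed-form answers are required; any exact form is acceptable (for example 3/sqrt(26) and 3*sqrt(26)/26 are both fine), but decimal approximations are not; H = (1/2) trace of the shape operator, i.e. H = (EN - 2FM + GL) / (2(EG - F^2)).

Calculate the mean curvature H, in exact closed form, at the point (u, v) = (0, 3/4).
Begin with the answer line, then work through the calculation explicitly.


Answer: H = -69/1000

f = 2, f' = -8/3, f'' = 3, h' = -2, h'' = 0
E = 100/9, F = 0, G = 4; answer radicand W^2 = 100/9
unnormalised second-form numerators: l = 6, m = 0, n = -4; L = l/sqrt(100/9), and similarly M = m/sqrt(W^2), N = n/sqrt(W^2)
H = (E*n - 2*F*m + G*l) / (2*(EG - F^2)*sqrt(W^2)); E*n - 2*F*m + G*l = -184/9, EG - F^2 = 400/9, so H = (-23/100)/sqrt(100/9)


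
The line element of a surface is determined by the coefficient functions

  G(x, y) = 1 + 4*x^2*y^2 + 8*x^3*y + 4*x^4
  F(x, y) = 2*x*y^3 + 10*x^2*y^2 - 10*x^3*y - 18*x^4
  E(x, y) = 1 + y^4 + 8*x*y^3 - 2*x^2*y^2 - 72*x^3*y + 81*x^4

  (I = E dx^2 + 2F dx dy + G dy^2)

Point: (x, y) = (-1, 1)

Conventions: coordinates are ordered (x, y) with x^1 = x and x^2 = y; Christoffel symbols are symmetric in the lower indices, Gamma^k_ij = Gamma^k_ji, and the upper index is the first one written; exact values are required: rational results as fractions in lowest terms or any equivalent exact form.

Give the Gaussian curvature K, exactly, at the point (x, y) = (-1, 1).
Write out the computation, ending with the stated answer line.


E = 145, F = 0, G = 1, EG - F^2 = 145 at the point
E_x = -528, E_y = 48, F_x = 24, F_y = 24, G_x = 0, G_y = 0
E_yy = -40, F_xy = -64, G_xx = 8
By Brioschi, K is (det M1 - det M2) divided by (EG - F^2) squared.
M1 = [[-E_yy/2 + F_xy - G_xx/2, E_x/2, F_x - E_y/2], [F_y - G_x/2, E, F], [G_y/2, F, G]] = [[-48, -264, 0], [24, 145, 0], [0, 0, 1]]; det M1 = -624
M2 = [[0, E_y/2, G_x/2], [E_y/2, E, F], [G_x/2, F, G]] = [[0, 24, 0], [24, 145, 0], [0, 0, 1]]; det M2 = -576
det M1 - det M2 = -48; K = -48 / (145)^2 = -48/21025

Answer: K = -48/21025


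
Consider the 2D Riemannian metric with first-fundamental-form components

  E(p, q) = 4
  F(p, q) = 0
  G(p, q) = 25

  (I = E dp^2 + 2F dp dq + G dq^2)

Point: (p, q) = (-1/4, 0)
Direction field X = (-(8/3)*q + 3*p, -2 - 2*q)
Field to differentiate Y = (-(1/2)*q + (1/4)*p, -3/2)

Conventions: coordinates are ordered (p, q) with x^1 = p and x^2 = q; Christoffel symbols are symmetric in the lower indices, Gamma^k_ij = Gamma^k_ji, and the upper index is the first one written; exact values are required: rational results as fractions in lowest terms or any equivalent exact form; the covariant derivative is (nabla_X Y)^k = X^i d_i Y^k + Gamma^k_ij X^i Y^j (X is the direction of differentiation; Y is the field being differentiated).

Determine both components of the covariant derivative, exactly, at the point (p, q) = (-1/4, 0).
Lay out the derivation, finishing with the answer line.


E = 4, F = 0, G = 25 at the point
E_p = 0, E_q = 0, F_p = 0, F_q = 0, G_p = 0, G_q = 0
EG - F^2 = 100;  g^inv = (1/100) * [[25, 0], [0, 4]]
first-kind symbols [ij,l] = (1/2)(d_i g_jl + d_j g_il - d_l g_ij): [pp,p] = E_p/2 = 0, [pp,q] = F_p - E_q/2 = 0, [pq,p] = E_q/2 = 0, [pq,q] = G_p/2 = 0, [qq,p] = F_q - G_p/2 = 0, [qq,q] = G_q/2 = 0
Gamma^p_ij = (G*[ij,p] - F*[ij,q])/(EG - F^2), Gamma^q_ij = (E*[ij,q] - F*[ij,p])/(EG - F^2)
Gamma_ppp = 0, Gamma_ppq = 0, Gamma_pqq = 0, Gamma_qpp = 0, Gamma_qpq = 0, Gamma_qqq = 0
X = (-3/4, -2), Y = (-1/16, -3/2) at the point

Answer: (nabla_X Y)^p = 13/16, (nabla_X Y)^q = 0


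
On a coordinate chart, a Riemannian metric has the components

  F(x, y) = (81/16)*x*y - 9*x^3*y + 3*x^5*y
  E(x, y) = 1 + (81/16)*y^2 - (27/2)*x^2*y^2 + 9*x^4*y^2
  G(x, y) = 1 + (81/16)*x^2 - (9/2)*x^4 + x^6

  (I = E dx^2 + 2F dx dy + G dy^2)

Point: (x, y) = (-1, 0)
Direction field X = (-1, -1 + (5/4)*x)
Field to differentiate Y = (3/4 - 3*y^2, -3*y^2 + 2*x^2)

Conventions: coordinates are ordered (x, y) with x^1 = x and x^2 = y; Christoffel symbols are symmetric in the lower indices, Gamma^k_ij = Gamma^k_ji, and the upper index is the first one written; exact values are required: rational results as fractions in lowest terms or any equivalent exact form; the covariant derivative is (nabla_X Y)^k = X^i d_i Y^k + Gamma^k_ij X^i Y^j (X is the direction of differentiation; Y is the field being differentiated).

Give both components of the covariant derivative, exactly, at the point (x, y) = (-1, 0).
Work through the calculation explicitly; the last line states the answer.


E = 1, F = 0, G = 41/16 at the point
E_x = 0, E_y = 0, F_x = 0, F_y = 15/16, G_x = 15/8, G_y = 0
EG - F^2 = 41/16;  g^inv = (16/41) * [[41/16, 0], [0, 1]]
first-kind symbols [ij,l] = (1/2)(d_i g_jl + d_j g_il - d_l g_ij): [xx,x] = E_x/2 = 0, [xx,y] = F_x - E_y/2 = 0, [xy,x] = E_y/2 = 0, [xy,y] = G_x/2 = 15/16, [yy,x] = F_y - G_x/2 = 0, [yy,y] = G_y/2 = 0
Gamma^x_ij = (G*[ij,x] - F*[ij,y])/(EG - F^2), Gamma^y_ij = (E*[ij,y] - F*[ij,x])/(EG - F^2)
Gamma_xxx = 0, Gamma_xxy = 0, Gamma_xyy = 0, Gamma_yxx = 0, Gamma_yxy = 15/41, Gamma_yyy = 0
X = (-1, -9/4), Y = (3/4, 2) at the point

Answer: (nabla_X Y)^x = 0, (nabla_X Y)^y = 1739/656


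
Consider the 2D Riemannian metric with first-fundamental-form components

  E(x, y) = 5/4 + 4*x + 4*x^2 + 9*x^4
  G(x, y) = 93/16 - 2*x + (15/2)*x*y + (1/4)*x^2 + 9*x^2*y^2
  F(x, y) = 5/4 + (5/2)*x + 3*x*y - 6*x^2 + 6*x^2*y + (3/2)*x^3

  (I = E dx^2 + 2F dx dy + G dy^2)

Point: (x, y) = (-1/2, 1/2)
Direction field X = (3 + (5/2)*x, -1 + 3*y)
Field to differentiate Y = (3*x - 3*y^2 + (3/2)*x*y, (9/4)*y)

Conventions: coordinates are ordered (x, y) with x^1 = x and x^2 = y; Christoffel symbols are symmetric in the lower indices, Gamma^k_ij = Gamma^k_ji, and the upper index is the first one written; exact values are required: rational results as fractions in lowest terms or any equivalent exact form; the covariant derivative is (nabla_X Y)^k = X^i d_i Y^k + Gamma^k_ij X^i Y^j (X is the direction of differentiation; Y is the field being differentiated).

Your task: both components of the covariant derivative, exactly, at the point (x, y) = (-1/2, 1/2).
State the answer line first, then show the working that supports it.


Answer: (nabla_X Y)^x = 4899/3424, (nabla_X Y)^y = -22917/3424

E = 13/16, F = -27/16, G = 89/16 at the point
E_x = -9/2, E_y = 0, F_x = 65/8, F_y = 0, G_x = -3/4, G_y = -3/2
EG - F^2 = 107/64;  g^inv = (64/107) * [[89/16, 27/16], [27/16, 13/16]]
first-kind symbols [ij,l] = (1/2)(d_i g_jl + d_j g_il - d_l g_ij): [xx,x] = E_x/2 = -9/4, [xx,y] = F_x - E_y/2 = 65/8, [xy,x] = E_y/2 = 0, [xy,y] = G_x/2 = -3/8, [yy,x] = F_y - G_x/2 = 3/8, [yy,y] = G_y/2 = -3/4
Gamma^x_ij = (G*[ij,x] - F*[ij,y])/(EG - F^2), Gamma^y_ij = (E*[ij,y] - F*[ij,x])/(EG - F^2)
Gamma_xxx = 153/214, Gamma_xxy = -81/214, Gamma_xyy = 105/214, Gamma_yxx = 359/214, Gamma_yxy = -39/214, Gamma_yyy = 3/214
X = (7/4, 1/2), Y = (-21/8, 9/8) at the point


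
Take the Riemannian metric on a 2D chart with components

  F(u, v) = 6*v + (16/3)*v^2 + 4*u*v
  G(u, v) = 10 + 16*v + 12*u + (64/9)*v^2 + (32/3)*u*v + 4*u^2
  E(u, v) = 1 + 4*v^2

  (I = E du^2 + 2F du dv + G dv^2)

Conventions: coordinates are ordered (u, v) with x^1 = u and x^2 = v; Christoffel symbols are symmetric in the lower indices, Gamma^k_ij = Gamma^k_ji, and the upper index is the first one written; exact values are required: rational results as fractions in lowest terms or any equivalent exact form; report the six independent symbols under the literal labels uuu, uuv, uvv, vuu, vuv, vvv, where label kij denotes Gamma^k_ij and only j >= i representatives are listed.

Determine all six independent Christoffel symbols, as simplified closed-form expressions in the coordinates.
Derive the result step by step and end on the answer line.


E = 1 + 4*v^2; F = 6*v + (16/3)*v^2 + 4*u*v; G = 10 + 16*v + 12*u + (64/9)*v^2 + (32/3)*u*v + 4*u^2
Gamma^k_ij = (1/2) g^{kl} (d_i g_jl + d_j g_il - d_l g_ij), with g^inv = (1/(EG-F^2)) [[G, -F], [-F, E]]
first partials: E_u = 0, E_v = 8*v, F_u = 4*v, F_v = 6 + (32/3)*v + 4*u, G_u = 12 + (32/3)*v + 8*u, G_v = 16 + (128/9)*v + (32/3)*u
D = EG - F^2 = 10 + 16*v + 12*u + (100/9)*v^2 + (32/3)*u*v + 4*u^2
expanded: Gamma^u_uu = (G E_u - 2F F_u + F E_v)/(2D), Gamma^u_uv = (G E_v - F G_u)/(2D), Gamma^u_vv = (2G F_v - G G_u - F G_v)/(2D), Gamma^v_uu = (2E F_u - E E_v - F E_u)/(2D), Gamma^v_uv = (E G_u - F E_v)/(2D), Gamma^v_vv = (E G_v - 2F F_v + F G_u)/(2D); substitute and cancel common factors

Answer: Gamma_uuu = 0, Gamma_uuv = 18*v/(18*u^2 + 48*u*v + 54*u + 50*v^2 + 72*v + 45), Gamma_uvv = 24*v/(18*u^2 + 48*u*v + 54*u + 50*v^2 + 72*v + 45), Gamma_vuu = 0, Gamma_vuv = (18*u + 24*v + 27)/(18*u^2 + 48*u*v + 54*u + 50*v^2 + 72*v + 45), Gamma_vvv = (24*u + 32*v + 36)/(18*u^2 + 48*u*v + 54*u + 50*v^2 + 72*v + 45)


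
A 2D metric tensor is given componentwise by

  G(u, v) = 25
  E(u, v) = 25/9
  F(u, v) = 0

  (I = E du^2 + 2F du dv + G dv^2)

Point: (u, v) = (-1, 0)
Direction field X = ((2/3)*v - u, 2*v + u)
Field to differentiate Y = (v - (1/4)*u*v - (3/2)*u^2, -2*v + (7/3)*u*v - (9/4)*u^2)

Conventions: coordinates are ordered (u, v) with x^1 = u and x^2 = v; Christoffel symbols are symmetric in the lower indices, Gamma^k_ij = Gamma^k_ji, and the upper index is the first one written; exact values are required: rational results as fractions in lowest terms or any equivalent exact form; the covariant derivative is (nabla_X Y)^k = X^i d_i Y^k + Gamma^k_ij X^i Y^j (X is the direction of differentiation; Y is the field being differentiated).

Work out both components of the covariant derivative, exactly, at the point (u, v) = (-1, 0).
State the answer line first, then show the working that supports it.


Answer: (nabla_X Y)^u = 7/4, (nabla_X Y)^v = 53/6

E = 25/9, F = 0, G = 25 at the point
E_u = 0, E_v = 0, F_u = 0, F_v = 0, G_u = 0, G_v = 0
EG - F^2 = 625/9;  g^inv = (9/625) * [[25, 0], [0, 25/9]]
first-kind symbols [ij,l] = (1/2)(d_i g_jl + d_j g_il - d_l g_ij): [uu,u] = E_u/2 = 0, [uu,v] = F_u - E_v/2 = 0, [uv,u] = E_v/2 = 0, [uv,v] = G_u/2 = 0, [vv,u] = F_v - G_u/2 = 0, [vv,v] = G_v/2 = 0
Gamma^u_ij = (G*[ij,u] - F*[ij,v])/(EG - F^2), Gamma^v_ij = (E*[ij,v] - F*[ij,u])/(EG - F^2)
Gamma_uuu = 0, Gamma_uuv = 0, Gamma_uvv = 0, Gamma_vuu = 0, Gamma_vuv = 0, Gamma_vvv = 0
X = (1, -1), Y = (-3/2, -9/4) at the point


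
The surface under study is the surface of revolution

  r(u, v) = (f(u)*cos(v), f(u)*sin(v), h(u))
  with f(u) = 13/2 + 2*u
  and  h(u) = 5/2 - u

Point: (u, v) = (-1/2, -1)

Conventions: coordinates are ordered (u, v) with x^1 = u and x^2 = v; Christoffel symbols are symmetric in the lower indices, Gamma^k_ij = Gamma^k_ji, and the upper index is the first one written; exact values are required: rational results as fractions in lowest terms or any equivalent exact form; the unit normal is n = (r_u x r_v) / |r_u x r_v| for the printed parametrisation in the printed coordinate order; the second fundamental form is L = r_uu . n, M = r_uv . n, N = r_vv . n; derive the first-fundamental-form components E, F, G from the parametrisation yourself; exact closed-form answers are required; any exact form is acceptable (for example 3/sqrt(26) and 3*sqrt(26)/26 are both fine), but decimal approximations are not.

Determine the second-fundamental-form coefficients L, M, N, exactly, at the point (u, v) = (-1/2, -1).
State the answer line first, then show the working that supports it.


Answer: L = 0, M = 0, N = -11*sqrt(5)/10

f = 11/2, f' = 2, f'' = 0, h' = -1, h'' = 0
E = 5, F = 0, G = 121/4; answer radicand W^2 = 5
unnormalised second-form numerators: l = 0, m = 0, n = -11/2; L = l/sqrt(5), and similarly M = m/sqrt(W^2), N = n/sqrt(W^2)


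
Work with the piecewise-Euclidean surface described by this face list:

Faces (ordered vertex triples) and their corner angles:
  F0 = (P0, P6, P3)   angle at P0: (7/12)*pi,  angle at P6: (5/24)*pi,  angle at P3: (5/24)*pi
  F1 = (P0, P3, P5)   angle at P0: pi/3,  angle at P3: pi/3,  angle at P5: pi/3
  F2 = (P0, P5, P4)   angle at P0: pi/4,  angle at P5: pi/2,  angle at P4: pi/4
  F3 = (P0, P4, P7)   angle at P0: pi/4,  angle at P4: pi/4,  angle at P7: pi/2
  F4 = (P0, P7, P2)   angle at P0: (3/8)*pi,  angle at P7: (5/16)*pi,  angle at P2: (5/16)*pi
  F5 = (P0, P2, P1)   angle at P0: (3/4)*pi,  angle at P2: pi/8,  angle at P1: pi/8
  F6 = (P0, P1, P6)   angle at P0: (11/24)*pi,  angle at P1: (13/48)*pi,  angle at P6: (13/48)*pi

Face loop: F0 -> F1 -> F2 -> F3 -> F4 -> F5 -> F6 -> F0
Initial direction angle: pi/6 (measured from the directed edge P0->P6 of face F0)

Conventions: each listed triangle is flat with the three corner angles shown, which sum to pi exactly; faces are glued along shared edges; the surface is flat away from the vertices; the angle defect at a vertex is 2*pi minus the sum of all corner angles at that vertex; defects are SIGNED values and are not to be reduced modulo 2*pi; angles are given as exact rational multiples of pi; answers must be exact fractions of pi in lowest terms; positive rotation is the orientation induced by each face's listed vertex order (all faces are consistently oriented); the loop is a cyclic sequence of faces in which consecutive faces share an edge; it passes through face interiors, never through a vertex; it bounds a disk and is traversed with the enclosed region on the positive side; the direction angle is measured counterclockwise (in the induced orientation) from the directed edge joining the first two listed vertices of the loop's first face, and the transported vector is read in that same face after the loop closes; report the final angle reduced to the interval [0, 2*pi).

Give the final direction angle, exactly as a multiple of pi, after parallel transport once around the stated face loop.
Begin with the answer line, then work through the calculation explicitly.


Answer: final direction angle = (7/6)*pi

enclosed vertex P0: corner angles sum to 3*pi, defect = 2*pi - 3*pi = -pi
the rotation equals the total enclosed defect, so the final angle is initial + defects (mod 2*pi)
final angle = pi/6 - pi = (7/6)*pi (mod 2*pi)


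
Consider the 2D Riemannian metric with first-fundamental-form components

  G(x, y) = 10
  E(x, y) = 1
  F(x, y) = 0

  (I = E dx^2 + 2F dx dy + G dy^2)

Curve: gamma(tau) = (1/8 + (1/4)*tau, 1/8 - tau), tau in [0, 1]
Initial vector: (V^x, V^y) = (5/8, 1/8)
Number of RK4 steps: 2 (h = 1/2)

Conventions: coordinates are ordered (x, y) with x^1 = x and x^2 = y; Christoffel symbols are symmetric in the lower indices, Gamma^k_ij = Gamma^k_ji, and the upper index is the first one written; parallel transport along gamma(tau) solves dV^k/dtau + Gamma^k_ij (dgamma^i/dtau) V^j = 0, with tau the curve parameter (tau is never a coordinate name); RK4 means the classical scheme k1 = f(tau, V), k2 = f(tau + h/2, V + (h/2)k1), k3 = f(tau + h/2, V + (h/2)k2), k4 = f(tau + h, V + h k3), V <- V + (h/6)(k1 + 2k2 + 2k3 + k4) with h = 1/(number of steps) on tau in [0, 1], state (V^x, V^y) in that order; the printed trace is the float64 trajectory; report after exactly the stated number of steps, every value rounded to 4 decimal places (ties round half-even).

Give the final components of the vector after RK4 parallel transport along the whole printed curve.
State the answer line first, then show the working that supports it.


Answer: V^x = 0.6250, V^y = 0.1250

gamma'(tau) = (1/4, -1); f(tau, V)^k = -Gamma^k_ij(gamma(tau)) gamma'^i(tau) V^j; h = 1/2; intermediate values shown to 6 dp
curve data and Christoffel symbols at the stage parameters:
  tau = 0.000000: gamma = (0.125000, 0.125000), gamma' = (0.250000, -1.000000); Gamma_xxx = 0.000000, Gamma_xxy = 0.000000, Gamma_xyy = 0.000000, Gamma_yxx = 0.000000, Gamma_yxy = 0.000000, Gamma_yyy = 0.000000
  tau = 0.250000: gamma = (0.187500, -0.125000), gamma' = (0.250000, -1.000000); Gamma_xxx = 0.000000, Gamma_xxy = 0.000000, Gamma_xyy = 0.000000, Gamma_yxx = 0.000000, Gamma_yxy = 0.000000, Gamma_yyy = 0.000000
  tau = 0.500000: gamma = (0.250000, -0.375000), gamma' = (0.250000, -1.000000); Gamma_xxx = 0.000000, Gamma_xxy = 0.000000, Gamma_xyy = 0.000000, Gamma_yxx = 0.000000, Gamma_yxy = 0.000000, Gamma_yyy = 0.000000
  tau = 0.750000: gamma = (0.312500, -0.625000), gamma' = (0.250000, -1.000000); Gamma_xxx = 0.000000, Gamma_xxy = 0.000000, Gamma_xyy = 0.000000, Gamma_yxx = 0.000000, Gamma_yxy = 0.000000, Gamma_yyy = 0.000000
  tau = 1.000000: gamma = (0.375000, -0.875000), gamma' = (0.250000, -1.000000); Gamma_xxx = 0.000000, Gamma_xxy = 0.000000, Gamma_xyy = 0.000000, Gamma_yxx = 0.000000, Gamma_yxy = 0.000000, Gamma_yyy = 0.000000
step 0: V^x = 0.6250, V^y = 0.1250
step 1: k1 = (0.000000, 0.000000), k2 = (0.000000, 0.000000), k3 = (0.000000, 0.000000), k4 = (0.000000, 0.000000); V <- V + (h/6)(k1 + 2k2 + 2k3 + k4): V^x = 0.6250, V^y = 0.1250
step 2: k1 = (0.000000, 0.000000), k2 = (0.000000, 0.000000), k3 = (0.000000, 0.000000), k4 = (0.000000, 0.000000); V <- V + (h/6)(k1 + 2k2 + 2k3 + k4): V^x = 0.6250, V^y = 0.1250


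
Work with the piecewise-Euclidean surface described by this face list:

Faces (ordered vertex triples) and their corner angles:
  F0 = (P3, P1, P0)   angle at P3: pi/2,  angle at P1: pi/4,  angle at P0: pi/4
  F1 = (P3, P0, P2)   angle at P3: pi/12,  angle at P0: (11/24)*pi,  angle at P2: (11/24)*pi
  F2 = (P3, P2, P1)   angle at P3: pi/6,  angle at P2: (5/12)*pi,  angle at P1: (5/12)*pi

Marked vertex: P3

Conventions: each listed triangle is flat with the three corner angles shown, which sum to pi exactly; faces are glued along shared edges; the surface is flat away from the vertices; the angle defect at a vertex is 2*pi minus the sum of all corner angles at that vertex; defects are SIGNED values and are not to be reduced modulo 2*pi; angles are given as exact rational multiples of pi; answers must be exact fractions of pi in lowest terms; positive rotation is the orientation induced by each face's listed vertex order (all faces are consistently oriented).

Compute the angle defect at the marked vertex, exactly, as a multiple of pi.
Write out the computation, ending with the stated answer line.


Sum of corner angles at P3: (3/4)*pi
defect = 2*pi - (3/4)*pi

Answer: defect(P3) = (5/4)*pi


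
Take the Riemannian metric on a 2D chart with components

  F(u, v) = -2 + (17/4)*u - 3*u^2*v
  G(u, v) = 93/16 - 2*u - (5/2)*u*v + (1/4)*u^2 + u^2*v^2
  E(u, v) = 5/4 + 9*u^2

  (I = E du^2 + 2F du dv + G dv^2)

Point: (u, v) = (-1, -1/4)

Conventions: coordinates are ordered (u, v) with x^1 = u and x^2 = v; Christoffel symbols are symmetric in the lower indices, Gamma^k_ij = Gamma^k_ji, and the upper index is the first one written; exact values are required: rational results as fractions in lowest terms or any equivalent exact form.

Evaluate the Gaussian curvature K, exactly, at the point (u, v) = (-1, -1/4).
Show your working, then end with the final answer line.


E = 41/4, F = -11/2, G = 15/2, EG - F^2 = 373/8 at the point
E_u = -18, E_v = 0, F_u = 11/4, F_v = -3, G_u = -2, G_v = 2
E_vv = 0, F_uv = 6, G_uu = 5/8
The intrinsic route: Brioschi's K = (det M1 - det M2)/(EG - F^2)^2.
M1 = [[-E_vv/2 + F_uv - G_uu/2, E_u/2, F_u - E_v/2], [F_v - G_u/2, E, F], [G_v/2, F, G]] = [[91/16, -9, 11/4], [-2, 41/4, -11/2], [1, -11/2, 15/2]]; det M1 = 23263/128
M2 = [[0, E_v/2, G_u/2], [E_v/2, E, F], [G_u/2, F, G]] = [[0, 0, -1], [0, 41/4, -11/2], [-1, -11/2, 15/2]]; det M2 = -41/4
det M1 - det M2 = 24575/128; K = 24575/128 / (373/8)^2 = 24575/278258

Answer: K = 24575/278258


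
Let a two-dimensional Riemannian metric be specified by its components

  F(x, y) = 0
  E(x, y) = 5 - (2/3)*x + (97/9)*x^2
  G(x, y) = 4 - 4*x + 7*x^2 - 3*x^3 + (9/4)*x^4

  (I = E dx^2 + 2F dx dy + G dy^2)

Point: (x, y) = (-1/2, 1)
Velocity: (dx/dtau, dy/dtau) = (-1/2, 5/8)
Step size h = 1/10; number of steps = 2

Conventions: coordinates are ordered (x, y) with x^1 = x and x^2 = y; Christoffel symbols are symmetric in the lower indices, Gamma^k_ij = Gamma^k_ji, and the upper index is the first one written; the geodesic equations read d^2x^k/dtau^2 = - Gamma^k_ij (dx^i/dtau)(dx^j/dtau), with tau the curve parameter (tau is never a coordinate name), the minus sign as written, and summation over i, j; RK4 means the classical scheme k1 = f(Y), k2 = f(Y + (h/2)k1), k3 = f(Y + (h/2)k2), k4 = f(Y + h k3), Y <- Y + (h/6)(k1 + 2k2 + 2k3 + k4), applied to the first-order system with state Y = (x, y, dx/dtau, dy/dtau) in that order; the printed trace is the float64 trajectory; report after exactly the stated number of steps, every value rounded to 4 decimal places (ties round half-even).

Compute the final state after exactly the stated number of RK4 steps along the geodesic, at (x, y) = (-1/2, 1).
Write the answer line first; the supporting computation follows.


Answer: x = -0.6026, y = 1.1145, dx/dtau = -0.5223, dy/dtau = 0.5215

f(Y) = (dx/dtau, dy/dtau, -Gamma^x_ij Y'^i Y'^j, -Gamma^y_ij Y'^i Y'^j) with the Gammas evaluated at the stage position; h = 0.100000; intermediate values shown to 6 dp
step 0: x = -0.5000, y = 1.0000, dx/dtau = -0.5000, dy/dtau = 0.6250
step 1:
  k1: at (x, y) = (-0.500000, 1.000000), (dx/dtau, dy/dtau) = (-0.500000, 0.625000); Gamma_xxx = -0.712803, Gamma_xxy = 0.000000, Gamma_xyy = 0.895329, Gamma_yxx = 0.000000, Gamma_yxy = -0.869565, Gamma_yyy = 0.000000; k1 = (-0.500000, 0.625000, -0.171537, -0.543478)
  k2: at (x, y) = (-0.525000, 1.031250), (dx/dtau, dy/dtau) = (-0.508577, 0.597826); Gamma_xxx = -0.720098, Gamma_xxy = 0.000000, Gamma_xyy = 0.909364, Gamma_yxx = 0.000000, Gamma_yxy = -0.876316, Gamma_yyy = 0.000000; k2 = (-0.508577, 0.597826, -0.138749, -0.532871)
  k3: at (x, y) = (-0.525429, 1.029891), (dx/dtau, dy/dtau) = (-0.506937, 0.598356); Gamma_xxx = -0.720209, Gamma_xxy = 0.000000, Gamma_xyy = 0.909598, Gamma_yxx = 0.000000, Gamma_yxy = -0.876424, Gamma_yyy = 0.000000; k3 = (-0.506937, 0.598356, -0.140581, -0.531690)
  k4: at (x, y) = (-0.550694, 1.059836), (dx/dtau, dy/dtau) = (-0.514058, 0.571831); Gamma_xxx = -0.725898, Gamma_xxy = 0.000000, Gamma_xyy = 0.923043, Gamma_yxx = 0.000000, Gamma_yxy = -0.882383, Gamma_yyy = 0.000000; k4 = (-0.514058, 0.571831, -0.110004, -0.518761)
  Y <- Y + (h/6)(k1 + 2k2 + 2k3 + k4): x = -0.5508, y = 1.0598, dx/dtau = -0.5140, dy/dtau = 0.5718
step 2:
  k1: at (x, y) = (-0.550751, 1.059820), (dx/dtau, dy/dtau) = (-0.514003, 0.571811); Gamma_xxx = -0.725909, Gamma_xxy = 0.000000, Gamma_xyy = 0.923073, Gamma_yxx = 0.000000, Gamma_yxy = -0.882396, Gamma_yyy = 0.000000; k1 = (-0.514003, 0.571811, -0.110030, -0.518694)
  k2: at (x, y) = (-0.576452, 1.088410), (dx/dtau, dy/dtau) = (-0.519505, 0.545876); Gamma_xxx = -0.730137, Gamma_xxy = 0.000000, Gamma_xyy = 0.936064, Gamma_yxx = 0.000000, Gamma_yxy = -0.887625, Gamma_yyy = 0.000000; k2 = (-0.519505, 0.545876, -0.081876, -0.503435)
  k3: at (x, y) = (-0.576727, 1.087114), (dx/dtau, dy/dtau) = (-0.518097, 0.546639); Gamma_xxx = -0.730174, Gamma_xxy = 0.000000, Gamma_xyy = 0.936199, Gamma_yxx = 0.000000, Gamma_yxy = -0.887677, Gamma_yyy = 0.000000; k3 = (-0.518097, 0.546639, -0.083753, -0.502801)
  k4: at (x, y) = (-0.602561, 1.114484), (dx/dtau, dy/dtau) = (-0.522379, 0.521530); Gamma_xxx = -0.732976, Gamma_xxy = 0.000000, Gamma_xyy = 0.948618, Gamma_yxx = 0.000000, Gamma_yxy = -0.892126, Gamma_yyy = 0.000000; k4 = (-0.522379, 0.521530, -0.058004, -0.486095)
  Y <- Y + (h/6)(k1 + 2k2 + 2k3 + k4): x = -0.6026, y = 1.1145, dx/dtau = -0.5223, dy/dtau = 0.5215


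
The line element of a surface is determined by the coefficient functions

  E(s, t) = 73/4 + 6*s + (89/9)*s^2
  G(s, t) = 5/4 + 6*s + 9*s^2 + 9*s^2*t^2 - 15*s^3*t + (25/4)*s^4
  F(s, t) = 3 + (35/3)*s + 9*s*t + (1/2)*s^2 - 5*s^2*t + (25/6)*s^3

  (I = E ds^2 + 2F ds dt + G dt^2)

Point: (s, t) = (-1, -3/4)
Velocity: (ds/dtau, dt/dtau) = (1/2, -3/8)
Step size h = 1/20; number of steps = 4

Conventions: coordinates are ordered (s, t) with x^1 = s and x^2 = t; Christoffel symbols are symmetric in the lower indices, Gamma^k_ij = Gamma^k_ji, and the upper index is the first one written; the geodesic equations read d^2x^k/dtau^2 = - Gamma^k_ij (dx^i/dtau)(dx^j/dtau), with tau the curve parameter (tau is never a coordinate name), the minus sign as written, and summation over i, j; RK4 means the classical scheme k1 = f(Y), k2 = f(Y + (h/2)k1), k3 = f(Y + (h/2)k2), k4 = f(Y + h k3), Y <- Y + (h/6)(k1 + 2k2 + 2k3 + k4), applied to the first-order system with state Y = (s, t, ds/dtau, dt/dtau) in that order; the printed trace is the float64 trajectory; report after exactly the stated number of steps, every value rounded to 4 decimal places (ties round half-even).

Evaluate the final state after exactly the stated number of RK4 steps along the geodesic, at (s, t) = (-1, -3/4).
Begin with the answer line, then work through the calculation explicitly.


Answer: s = -0.8983, t = -0.8489, ds/dtau = 0.5238, dt/dtau = -0.6217

f(Y) = (ds/dtau, dt/dtau, -Gamma^s_ij Y'^i Y'^j, -Gamma^t_ij Y'^i Y'^j) with the Gammas evaluated at the stage position; h = 0.050000; intermediate values shown to 6 dp
step 0: s = -1.0000, t = -0.7500, ds/dtau = 0.5000, dt/dtau = -0.3750
step 1:
  k1: at (s, t) = (-1.000000, -0.750000), (ds/dtau, dt/dtau) = (0.500000, -0.375000); Gamma_sss = -0.145052, Gamma_sst = -0.133102, Gamma_stt = -0.327426, Gamma_tss = 2.005968, Gamma_tst = -1.607309, Gamma_ttt = 0.034717; k1 = (0.500000, -0.375000, 0.032394, -1.109115)
  k2: at (s, t) = (-0.987500, -0.759375), (ds/dtau, dt/dtau) = (0.500810, -0.402728); Gamma_sss = -0.162788, Gamma_sst = -0.115278, Gamma_stt = -0.335314, Gamma_tss = 2.000539, Gamma_tst = -1.588621, Gamma_ttt = 0.005592; k2 = (0.500810, -0.402728, 0.048713, -1.143482)
  k3: at (s, t) = (-0.987480, -0.760068), (ds/dtau, dt/dtau) = (0.501218, -0.403587); Gamma_sss = -0.163866, Gamma_sst = -0.114456, Gamma_stt = -0.335647, Gamma_tss = 1.997763, Gamma_tst = -1.586933, Gamma_ttt = 0.004741; k3 = (0.501218, -0.403587, 0.049532, -1.144674)
  k4: at (s, t) = (-0.974939, -0.770179), (ds/dtau, dt/dtau) = (0.502477, -0.432234); Gamma_sss = -0.182329, Gamma_sst = -0.096460, Gamma_stt = -0.342604, Gamma_tss = 1.986791, Gamma_tst = -1.566900, Gamma_ttt = -0.024730; k4 = (0.502477, -0.432234, 0.068142, -1.177632)
  Y <- Y + (h/6)(k1 + 2k2 + 2k3 + k4): s = -0.9749, t = -0.7702, ds/dtau = 0.5025, dt/dtau = -0.4322
step 2:
  k1: at (s, t) = (-0.974946, -0.770166), (ds/dtau, dt/dtau) = (0.502475, -0.432192); Gamma_sss = -0.182307, Gamma_sst = -0.096479, Gamma_stt = -0.342597, Gamma_tss = 1.986834, Gamma_tst = -1.566931, Gamma_ttt = -0.024705; k1 = (0.502475, -0.432192, 0.068119, -1.177591)
  k2: at (s, t) = (-0.962384, -0.780970), (ds/dtau, dt/dtau) = (0.504178, -0.461632); Gamma_sss = -0.201266, Gamma_sst = -0.078433, Gamma_stt = -0.348552, Gamma_tss = 1.970099, Gamma_tst = -1.545826, Gamma_ttt = -0.054370; k2 = (0.504178, -0.461632, 0.088929, -1.208770)
  k3: at (s, t) = (-0.962341, -0.781706), (ds/dtau, dt/dtau) = (0.504698, -0.462411); Gamma_sss = -0.202331, Gamma_sst = -0.077626, Gamma_stt = -0.348820, Gamma_tss = 1.966951, Gamma_tst = -1.544110, Gamma_ttt = -0.055223; k3 = (0.504698, -0.462411, 0.089892, -1.209938)
  k4: at (s, t) = (-0.949711, -0.793286), (ds/dtau, dt/dtau) = (0.506970, -0.492689); Gamma_sss = -0.221641, Gamma_sst = -0.059551, Gamma_stt = -0.353676, Gamma_tss = 1.943589, Gamma_tst = -1.522045, Gamma_ttt = -0.085087; k4 = (0.506970, -0.492689, 0.113069, -1.239232)
  Y <- Y + (h/6)(k1 + 2k2 + 2k3 + k4): s = -0.9497, t = -0.7933, ds/dtau = 0.5070, dt/dtau = -0.4926
step 3:
  k1: at (s, t) = (-0.949719, -0.793274), (ds/dtau, dt/dtau) = (0.506965, -0.492644); Gamma_sss = -0.221621, Gamma_sst = -0.059567, Gamma_stt = -0.353672, Gamma_tss = 1.943628, Gamma_tst = -1.522070, Gamma_ttt = -0.085063; k1 = (0.506965, -0.492644, 0.113041, -1.239180)
  k2: at (s, t) = (-0.937045, -0.805590), (ds/dtau, dt/dtau) = (0.509791, -0.523624); Gamma_sss = -0.241003, Gamma_sst = -0.041566, Gamma_stt = -0.357371, Gamma_tss = 1.913378, Gamma_tst = -1.499370, Gamma_ttt = -0.114983; k2 = (0.509791, -0.523624, 0.138427, -1.266217)
  k3: at (s, t) = (-0.936974, -0.806364), (ds/dtau, dt/dtau) = (0.510426, -0.524300); Gamma_sss = -0.242012, Gamma_sst = -0.040788, Gamma_stt = -0.357561, Gamma_tss = 1.909847, Gamma_tst = -1.497680, Gamma_ttt = -0.115829; k3 = (0.510426, -0.524300, 0.139512, -1.267348)
  k4: at (s, t) = (-0.924198, -0.819489), (ds/dtau, dt/dtau) = (0.513941, -0.556012); Gamma_sss = -0.261205, Gamma_sst = -0.022885, Gamma_stt = -0.359992, Gamma_tss = 1.871826, Gamma_tst = -1.474602, Gamma_ttt = -0.145813; k4 = (0.513941, -0.556012, 0.167205, -1.292094)
  Y <- Y + (h/6)(k1 + 2k2 + 2k3 + k4): s = -0.9242, t = -0.8195, ds/dtau = 0.5139, dt/dtau = -0.5560
step 4:
  k1: at (s, t) = (-0.924208, -0.819478), (ds/dtau, dt/dtau) = (0.513933, -0.555964); Gamma_sss = -0.261190, Gamma_sst = -0.022900, Gamma_stt = -0.359991, Gamma_tss = 1.871859, Gamma_tst = -1.474621, Gamma_ttt = -0.145789; k1 = (0.513933, -0.555964, 0.167173, -1.292028)
  k2: at (s, t) = (-0.911359, -0.833377), (ds/dtau, dt/dtau) = (0.518112, -0.588265); Gamma_sss = -0.279866, Gamma_sst = -0.005168, Gamma_stt = -0.361110, Gamma_tss = 1.825770, Gamma_tst = -1.451551, Gamma_ttt = -0.175716; k2 = (0.518112, -0.588265, 0.196941, -1.314132)
  k3: at (s, t) = (-0.911255, -0.834184), (ds/dtau, dt/dtau) = (0.518857, -0.588817); Gamma_sss = -0.280768, Gamma_sst = -0.004430, Gamma_stt = -0.361209, Gamma_tss = 1.821848, Gamma_tst = -1.449951, Gamma_ttt = -0.176551; k3 = (0.518857, -0.588817, 0.198113, -1.315207)
  k4: at (s, t) = (-0.898265, -0.848919), (ds/dtau, dt/dtau) = (0.523839, -0.621725); Gamma_sss = -0.298534, Gamma_sst = 0.013121, Gamma_stt = -0.360890, Gamma_tss = 1.766804, Gamma_tst = -1.427319, Gamma_ttt = -0.206448; k4 = (0.523839, -0.621725, 0.229966, -1.334731)
  Y <- Y + (h/6)(k1 + 2k2 + 2k3 + k4): s = -0.8983, t = -0.8489, ds/dtau = 0.5238, dt/dtau = -0.6217


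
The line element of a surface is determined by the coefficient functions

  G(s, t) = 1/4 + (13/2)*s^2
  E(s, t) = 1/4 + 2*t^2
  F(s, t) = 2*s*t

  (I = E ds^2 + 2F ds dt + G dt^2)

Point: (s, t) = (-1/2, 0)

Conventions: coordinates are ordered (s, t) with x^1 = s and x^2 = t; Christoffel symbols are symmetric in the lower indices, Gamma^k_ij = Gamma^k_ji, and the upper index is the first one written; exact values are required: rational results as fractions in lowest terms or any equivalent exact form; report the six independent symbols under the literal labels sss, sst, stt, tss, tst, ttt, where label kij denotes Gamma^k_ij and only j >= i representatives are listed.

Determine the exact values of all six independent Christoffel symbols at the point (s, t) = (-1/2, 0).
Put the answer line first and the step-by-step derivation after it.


Answer: Gamma_sss = 0, Gamma_sst = 0, Gamma_stt = 9, Gamma_tss = 0, Gamma_tst = -26/15, Gamma_ttt = 0

E = 1/4, F = 0, G = 15/8 at the point
E_s = 0, E_t = 0, F_s = 0, F_t = -1, G_s = -13/2, G_t = 0
EG - F^2 = 15/32;  g^inv = (32/15) * [[15/8, 0], [0, 1/4]]
first-kind symbols [ij,l] = (1/2)(d_i g_jl + d_j g_il - d_l g_ij): [ss,s] = E_s/2 = 0, [ss,t] = F_s - E_t/2 = 0, [st,s] = E_t/2 = 0, [st,t] = G_s/2 = -13/4, [tt,s] = F_t - G_s/2 = 9/4, [tt,t] = G_t/2 = 0
Gamma^s_ij = (G*[ij,s] - F*[ij,t])/(EG - F^2), Gamma^t_ij = (E*[ij,t] - F*[ij,s])/(EG - F^2)


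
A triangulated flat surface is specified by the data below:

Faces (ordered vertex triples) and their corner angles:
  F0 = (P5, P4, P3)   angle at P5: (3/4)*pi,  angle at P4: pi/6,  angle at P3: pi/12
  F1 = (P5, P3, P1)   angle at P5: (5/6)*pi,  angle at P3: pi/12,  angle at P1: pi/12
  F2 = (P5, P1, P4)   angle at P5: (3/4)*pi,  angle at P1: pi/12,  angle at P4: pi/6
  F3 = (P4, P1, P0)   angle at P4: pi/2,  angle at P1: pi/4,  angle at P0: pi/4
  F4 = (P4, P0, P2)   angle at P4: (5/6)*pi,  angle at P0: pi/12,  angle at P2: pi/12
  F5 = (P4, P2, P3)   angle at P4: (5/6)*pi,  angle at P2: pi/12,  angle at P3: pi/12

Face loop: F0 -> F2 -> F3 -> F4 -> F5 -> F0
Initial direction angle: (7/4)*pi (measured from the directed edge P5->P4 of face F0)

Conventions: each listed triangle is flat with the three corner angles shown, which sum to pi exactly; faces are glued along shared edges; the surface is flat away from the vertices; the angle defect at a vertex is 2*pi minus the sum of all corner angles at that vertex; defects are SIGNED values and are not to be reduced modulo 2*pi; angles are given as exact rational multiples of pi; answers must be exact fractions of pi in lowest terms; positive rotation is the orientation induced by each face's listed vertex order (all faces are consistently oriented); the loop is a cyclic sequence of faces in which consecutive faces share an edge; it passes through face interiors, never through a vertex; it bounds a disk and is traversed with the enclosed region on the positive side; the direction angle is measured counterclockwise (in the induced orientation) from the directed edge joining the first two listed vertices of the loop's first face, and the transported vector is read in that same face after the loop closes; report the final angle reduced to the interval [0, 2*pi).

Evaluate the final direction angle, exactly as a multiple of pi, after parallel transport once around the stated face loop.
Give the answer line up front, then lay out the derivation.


Answer: final direction angle = (5/4)*pi

enclosed vertex P4: corner angles sum to (5/2)*pi, defect = 2*pi - (5/2)*pi = -pi/2
transport around the loop rotates by the sum of enclosed defects; add to the initial angle mod 2*pi
final angle = (7/4)*pi - pi/2 = (5/4)*pi (mod 2*pi)
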